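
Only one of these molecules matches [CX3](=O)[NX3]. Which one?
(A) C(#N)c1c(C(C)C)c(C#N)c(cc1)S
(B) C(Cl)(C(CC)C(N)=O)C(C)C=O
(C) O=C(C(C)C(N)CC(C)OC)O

B

[CX3](=O)[NX3] describes a carbonyl carbon bonded to a trivalent nitrogen (an amide).
(A) has a nitrile (-C#N) but the nitrile N is NX1 (triple-bonded), not NX3.
(B) contains a primary amide (-C(=O)NH2), which satisfies every atom and bond constraint.
(C) has a primary amino group (-NH2) but the -NH2 is not attached to a carbonyl carbon.
So the answer is (B).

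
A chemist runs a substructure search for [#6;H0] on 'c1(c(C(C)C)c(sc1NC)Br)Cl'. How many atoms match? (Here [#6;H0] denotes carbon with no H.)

4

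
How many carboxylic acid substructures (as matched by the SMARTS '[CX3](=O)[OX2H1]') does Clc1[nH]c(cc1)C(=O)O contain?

[CX3](=O)[OX2H1] is the SMARTS for a carboxylic acid: an sp2 carbon double-bonded to O and single-bonded to an -OH oxygen.
Exactly one fragment in the molecule meets all constraints, giving 1 match.

1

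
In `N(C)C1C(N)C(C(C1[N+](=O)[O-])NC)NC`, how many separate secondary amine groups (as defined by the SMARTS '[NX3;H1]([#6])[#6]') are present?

[NX3;H1]([#6])[#6] is the SMARTS for a secondary amine: a trivalent nitrogen with one H, bonded to two carbons.
The molecule carries 3 separate instances of an N-methylamino group (-NHCH3) meeting every constraint; each maps to a distinct set of atoms, giving 3 matches.

3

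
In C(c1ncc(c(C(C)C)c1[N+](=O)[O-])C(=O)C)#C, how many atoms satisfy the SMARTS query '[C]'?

Check the 17 heavy atoms by environment: 1× n (aromatic) → no; 5× c (aromatic) → no; 7× C → match; 2× O → no; 1× N (charge +1) → no; 1× O (charge -1) → no.
That gives 7 matching atoms.

7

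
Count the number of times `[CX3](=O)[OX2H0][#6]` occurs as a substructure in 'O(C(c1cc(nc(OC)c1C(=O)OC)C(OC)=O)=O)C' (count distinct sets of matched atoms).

3

[CX3](=O)[OX2H0][#6] is the SMARTS for an ester: a carbonyl carbon bonded to an oxygen that is itself bonded to carbon (no H on that O).
The molecule carries 3 separate instances of a methyl-ester group (-C(=O)OCH3) meeting every constraint; each maps to a distinct set of atoms, giving 3 matches.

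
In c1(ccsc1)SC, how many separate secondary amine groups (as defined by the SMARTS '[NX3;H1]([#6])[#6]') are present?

0

[NX3;H1]([#6])[#6] is the SMARTS for a secondary amine: a trivalent nitrogen with one H, bonded to two carbons.
No fragment in the molecule satisfies every constraint, giving 0 matches.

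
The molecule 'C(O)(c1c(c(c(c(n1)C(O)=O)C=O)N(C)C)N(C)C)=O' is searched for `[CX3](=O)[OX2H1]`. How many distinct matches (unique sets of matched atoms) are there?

2

[CX3](=O)[OX2H1] is the SMARTS for a carboxylic acid: an sp2 carbon double-bonded to O and single-bonded to an -OH oxygen.
The molecule carries 2 separate instances of a carboxylic acid group (-C(=O)OH) meeting every constraint; each maps to a distinct set of atoms, giving 2 matches.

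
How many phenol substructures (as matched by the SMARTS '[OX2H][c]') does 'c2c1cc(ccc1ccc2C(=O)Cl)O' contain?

[OX2H][c] is the SMARTS for a phenol: a hydroxyl oxygen attached to an aromatic carbon.
Exactly one fragment in the molecule meets all constraints, giving 1 match.

1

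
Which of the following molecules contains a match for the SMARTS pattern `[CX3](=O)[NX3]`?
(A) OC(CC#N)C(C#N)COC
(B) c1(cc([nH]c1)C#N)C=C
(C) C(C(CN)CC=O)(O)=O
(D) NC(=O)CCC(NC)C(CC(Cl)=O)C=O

D

[CX3](=O)[NX3] describes a carbonyl carbon bonded to a trivalent nitrogen (an amide).
(A) has a nitrile (-C#N) but the nitrile N is NX1 (triple-bonded), not NX3.
(B) has a nitrile (-C#N) but the nitrile N is NX1 (triple-bonded), not NX3.
(C) has a primary amino group (-NH2) but the -NH2 is not attached to a carbonyl carbon.
(D) contains a primary amide (-C(=O)NH2), which satisfies every atom and bond constraint.
So the answer is (D).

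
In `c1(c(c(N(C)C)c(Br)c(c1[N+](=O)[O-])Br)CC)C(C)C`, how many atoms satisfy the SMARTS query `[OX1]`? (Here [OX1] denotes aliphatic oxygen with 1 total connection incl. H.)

2

The query [OX1] means: aliphatic oxygen with one total connection — typically a carbonyl =O or an oxide.
Check the 19 heavy atoms by environment: 6× c (aromatic, X3) → no; 7× C (X4) → no; 1× N (charge +1, X3) → no; 1× O (charge -1, X1) → match; 1× O (X1) → match; 2× Br (X1) → no; 1× N (X3) → no.
Summing the matching environments: 1 + 1 = 2 matching atoms.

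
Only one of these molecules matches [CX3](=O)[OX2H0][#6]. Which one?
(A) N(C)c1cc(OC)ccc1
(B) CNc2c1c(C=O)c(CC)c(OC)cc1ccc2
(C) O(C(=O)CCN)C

C

[CX3](=O)[OX2H0][#6] describes a carbonyl carbon bonded to an oxygen that is itself bonded to carbon (no H on that O) (an ester).
(A) has a methoxy ether (-OCH3) but the ether oxygen is not adjacent to a C=O carbon.
(B) has a methoxy ether (-OCH3) but the ether oxygen is not adjacent to a C=O carbon.
(C) contains a methyl-ester group (-C(=O)OCH3), which satisfies every atom and bond constraint.
So the answer is (C).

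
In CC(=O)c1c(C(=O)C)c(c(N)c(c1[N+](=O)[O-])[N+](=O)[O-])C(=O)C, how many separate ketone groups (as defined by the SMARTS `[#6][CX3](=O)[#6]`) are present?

[#6][CX3](=O)[#6] is the SMARTS for a ketone: a carbonyl carbon (no H) flanked by two carbons.
The molecule carries 3 separate instances of an acetyl/ketone group (-C(=O)CH3) meeting every constraint; each maps to a distinct set of atoms, giving 3 matches.

3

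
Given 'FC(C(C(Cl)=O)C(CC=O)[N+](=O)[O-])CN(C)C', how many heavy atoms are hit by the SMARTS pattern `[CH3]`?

Check the 17 heavy atoms by environment: 2× C (H2) → no; 4× C (H1) → no; 3× O (H0) → no; 1× F (H0) → no; 1× N (charge +1, H0) → no; 1× O (charge -1, H0) → no; 1× C (H0) → no; 1× Cl (H0) → no; 1× N (H0) → no; 2× C (H3) → match.
That gives 2 matching atoms.

2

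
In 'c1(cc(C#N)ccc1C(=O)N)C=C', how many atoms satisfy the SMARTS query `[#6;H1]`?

The query [#6;H1] means: any carbon bearing exactly one hydrogen.
Check the 13 heavy atoms by environment: 3× c (aromatic, H1) → match; 3× c (aromatic, H0) → no; 2× C (H0) → no; 1× O (H0) → no; 1× N (H2) → no; 1× N (H0) → no; 1× C (H1) → match; 1× C (H2) → no.
Summing the matching environments: 3 + 1 = 4 matching atoms.

4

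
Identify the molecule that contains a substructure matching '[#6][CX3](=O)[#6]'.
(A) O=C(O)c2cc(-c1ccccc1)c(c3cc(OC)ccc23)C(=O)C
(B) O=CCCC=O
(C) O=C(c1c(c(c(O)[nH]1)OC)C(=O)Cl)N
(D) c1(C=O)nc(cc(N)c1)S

A

[#6][CX3](=O)[#6] describes a carbonyl carbon (no H) flanked by two carbons (a ketone).
(A) contains an acetyl/ketone group (-C(=O)CH3), which satisfies every atom and bond constraint.
(B) has an aldehyde (-CHO) but the carbonyl carbon has H1, so it is not flanked by two carbons.
(C) has a primary amide (-C(=O)NH2) but one neighbour of the carbonyl carbon is N, not C.
(D) has an aldehyde (-CHO) but the carbonyl carbon has H1, so it is not flanked by two carbons.
So the answer is (A).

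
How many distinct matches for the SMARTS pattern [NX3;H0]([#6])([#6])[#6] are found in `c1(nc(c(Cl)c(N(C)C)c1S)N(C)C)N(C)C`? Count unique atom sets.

3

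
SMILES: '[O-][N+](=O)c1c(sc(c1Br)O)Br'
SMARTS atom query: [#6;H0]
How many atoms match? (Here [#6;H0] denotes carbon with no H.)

Check the 11 heavy atoms by environment: 1× s (aromatic, H0) → no; 4× c (aromatic, H0) → match; 2× Br (H0) → no; 1× N (charge +1, H0) → no; 1× O (charge -1, H0) → no; 1× O (H0) → no; 1× O (H1) → no.
That gives 4 matching atoms.

4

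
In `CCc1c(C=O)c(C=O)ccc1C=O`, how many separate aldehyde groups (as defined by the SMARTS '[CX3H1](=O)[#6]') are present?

3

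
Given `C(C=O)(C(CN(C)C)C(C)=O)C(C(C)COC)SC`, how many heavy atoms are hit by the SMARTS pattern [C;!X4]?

The query [C;!X4] means: aliphatic carbon that does not have four total connections.
Check the 19 heavy atoms by environment: 12× C (X4) → no; 1× O (X2) → no; 2× C (X3) → match; 2× O (X1) → no; 1× N (X3) → no; 1× S (X2) → no.
That gives 2 matching atoms.

2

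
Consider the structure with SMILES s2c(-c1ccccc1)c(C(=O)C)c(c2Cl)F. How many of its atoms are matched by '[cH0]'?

5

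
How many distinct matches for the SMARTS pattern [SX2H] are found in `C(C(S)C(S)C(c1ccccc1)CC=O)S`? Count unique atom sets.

[SX2H] is the SMARTS for a thiol: an aliphatic sulfur with two connections, one being H.
The molecule carries 3 separate instances of a thiol (-SH) meeting every constraint; each maps to a distinct set of atoms, giving 3 matches.

3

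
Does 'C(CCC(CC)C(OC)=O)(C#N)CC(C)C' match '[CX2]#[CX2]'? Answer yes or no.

The pattern [CX2]#[CX2] describes a carbon-carbon triple bond — an alkyne.
The closest candidate here is a nitrile (-C#N), but the triple bond is C#N, not C#C. No other fragment satisfies the full query, so there is no match.

No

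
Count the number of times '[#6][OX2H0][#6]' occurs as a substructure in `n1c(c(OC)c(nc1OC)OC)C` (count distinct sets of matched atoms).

[#6][OX2H0][#6] is the SMARTS for an ether: an aliphatic oxygen bridging two carbons with no H on the oxygen.
The molecule carries 3 separate instances of a methoxy ether (-OCH3) meeting every constraint; each maps to a distinct set of atoms, giving 3 matches.

3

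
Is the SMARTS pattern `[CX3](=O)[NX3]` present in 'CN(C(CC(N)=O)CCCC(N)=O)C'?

Yes

The pattern [CX3](=O)[NX3] describes a carbonyl carbon bonded to a trivalent nitrogen — an amide.
The molecule carries a primary amide (-C(=O)NH2), whose atoms satisfy every constraint of the query, so the pattern matches.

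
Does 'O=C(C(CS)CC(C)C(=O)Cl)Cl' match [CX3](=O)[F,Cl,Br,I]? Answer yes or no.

Yes

The pattern [CX3](=O)[F,Cl,Br,I] describes a carbonyl carbon bonded to a halogen — an acyl halide.
The molecule carries an acyl chloride (-C(=O)Cl), whose atoms satisfy every constraint of the query, so the pattern matches.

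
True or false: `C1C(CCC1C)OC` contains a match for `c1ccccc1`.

The pattern c1ccccc1 describes six aromatic carbons in a ring — a benzene ring.
The closest candidate here is a methyl group (-CH3), but no six-membered all-carbon aromatic ring is present. No other fragment satisfies the full query, so there is no match.

False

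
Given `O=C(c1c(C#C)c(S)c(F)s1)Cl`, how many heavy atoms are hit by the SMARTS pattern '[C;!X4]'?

3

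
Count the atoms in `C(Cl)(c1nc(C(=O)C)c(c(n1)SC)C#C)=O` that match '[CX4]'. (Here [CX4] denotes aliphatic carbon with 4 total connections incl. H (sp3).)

2

The query [CX4] means: C with X4: aliphatic carbon with exactly 4 total connections (bonds + H).
Check the 16 heavy atoms by environment: 2× n (aromatic, X2) → no; 4× c (aromatic, X3) → no; 1× S (X2) → no; 2× C (X4) → match; 2× C (X2) → no; 2× C (X3) → no; 2× O (X1) → no; 1× Cl (X1) → no.
That gives 2 matching atoms.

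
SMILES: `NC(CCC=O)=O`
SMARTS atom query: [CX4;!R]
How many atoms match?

The query [CX4;!R] means: aliphatic carbon with four total connections, not in a ring.
Check the 7 heavy atoms by environment: 2× C (X4, acyclic) → match; 2× C (X3, acyclic) → no; 2× O (X1, acyclic) → no; 1× N (X3, acyclic) → no.
That gives 2 matching atoms.

2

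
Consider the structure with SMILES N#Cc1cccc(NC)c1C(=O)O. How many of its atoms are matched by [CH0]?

2

Check the 13 heavy atoms by environment: 3× c (aromatic, H0) → no; 3× c (aromatic, H1) → no; 2× C (H0) → match; 1× N (H0) → no; 1× N (H1) → no; 1× C (H3) → no; 1× O (H0) → no; 1× O (H1) → no.
That gives 2 matching atoms.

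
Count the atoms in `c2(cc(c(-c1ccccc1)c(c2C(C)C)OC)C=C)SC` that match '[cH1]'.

6

The query [cH1] means: aromatic carbon bearing exactly one hydrogen.
Check the 21 heavy atoms by environment: 6× c (aromatic, H0) → no; 6× c (aromatic, H1) → match; 2× C (H1) → no; 4× C (H3) → no; 1× O (H0) → no; 1× C (H2) → no; 1× S (H0) → no.
That gives 6 matching atoms.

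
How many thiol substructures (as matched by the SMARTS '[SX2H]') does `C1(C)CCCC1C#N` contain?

0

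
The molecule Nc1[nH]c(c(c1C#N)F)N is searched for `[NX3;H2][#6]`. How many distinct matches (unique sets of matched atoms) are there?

2

[NX3;H2][#6] is the SMARTS for a primary amine: a trivalent nitrogen with two H attached to carbon.
The molecule carries 2 separate instances of a primary amino group (-NH2) meeting every constraint; each maps to a distinct set of atoms, giving 2 matches.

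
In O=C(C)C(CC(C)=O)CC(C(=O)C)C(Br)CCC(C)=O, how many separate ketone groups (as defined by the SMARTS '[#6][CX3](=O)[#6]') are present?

4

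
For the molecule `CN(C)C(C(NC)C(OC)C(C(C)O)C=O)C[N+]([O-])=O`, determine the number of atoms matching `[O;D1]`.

4

The query [O;D1] means: aliphatic oxygen bonded to exactly one heavy atom.
Check the 20 heavy atoms by environment: 5× C (D1) → no; 5× C (D3) → no; 2× C (D2) → no; 1× O (D2) → no; 1× N (charge +1, D3) → no; 1× O (charge -1, D1) → match; 3× O (D1) → match; 1× N (D3) → no; 1× N (D2) → no.
Summing the matching environments: 1 + 3 = 4 matching atoms.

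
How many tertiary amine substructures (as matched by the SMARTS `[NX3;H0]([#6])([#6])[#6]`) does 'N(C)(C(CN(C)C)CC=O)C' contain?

2

[NX3;H0]([#6])([#6])[#6] is the SMARTS for a tertiary amine: a trivalent nitrogen with no H, bonded to three carbons.
The molecule carries 2 separate instances of a dimethylamino group (-N(CH3)2) meeting every constraint; each maps to a distinct set of atoms, giving 2 matches.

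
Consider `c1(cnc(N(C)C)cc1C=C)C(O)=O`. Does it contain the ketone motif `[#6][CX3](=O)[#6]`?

No

The pattern [#6][CX3](=O)[#6] describes a carbonyl carbon (no H) flanked by two carbons — a ketone.
The closest candidate here is a carboxylic acid group (-C(=O)OH), but one neighbour of the carbonyl carbon is O, not C. No other fragment satisfies the full query, so there is no match.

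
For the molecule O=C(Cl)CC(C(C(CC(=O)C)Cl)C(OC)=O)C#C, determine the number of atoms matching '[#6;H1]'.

Check the 18 heavy atoms by environment: 2× C (H2) → no; 4× C (H1) → match; 4× C (H0) → no; 4× O (H0) → no; 2× Cl (H0) → no; 2× C (H3) → no.
That gives 4 matching atoms.

4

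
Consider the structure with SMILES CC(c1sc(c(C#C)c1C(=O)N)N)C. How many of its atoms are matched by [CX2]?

2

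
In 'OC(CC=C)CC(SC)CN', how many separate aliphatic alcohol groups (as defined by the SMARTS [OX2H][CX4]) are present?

[OX2H][CX4] is the SMARTS for an aliphatic alcohol: a hydroxyl oxygen bound to an sp3 (X4) carbon.
Exactly one fragment in the molecule meets all constraints, giving 1 match.

1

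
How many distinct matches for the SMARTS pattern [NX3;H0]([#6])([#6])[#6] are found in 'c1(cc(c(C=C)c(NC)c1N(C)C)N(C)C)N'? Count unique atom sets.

2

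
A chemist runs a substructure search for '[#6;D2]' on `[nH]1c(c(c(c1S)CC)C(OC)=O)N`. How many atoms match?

The query [#6;D2] means: any carbon bonded to exactly two heavy atoms.
Check the 13 heavy atoms by environment: 1× n (aromatic, D2) → no; 4× c (aromatic, D3) → no; 1× N (D1) → no; 1× C (D2) → match; 2× C (D1) → no; 1× C (D3) → no; 1× O (D1) → no; 1× O (D2) → no; 1× S (D1) → no.
That gives 1 matching atom.

1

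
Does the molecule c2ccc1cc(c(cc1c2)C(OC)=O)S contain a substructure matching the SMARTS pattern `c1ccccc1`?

The pattern c1ccccc1 describes six aromatic carbons in a ring — a benzene ring.
The required atom environment is present in the molecule, so the pattern matches.

Yes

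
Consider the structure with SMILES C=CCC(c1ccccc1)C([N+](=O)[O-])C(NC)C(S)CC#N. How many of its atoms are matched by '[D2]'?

10

The query [D2] means: atom with exactly two heavy-atom neighbours.
Check the 22 heavy atoms by environment: 4× C (D2) → match; 4× C (D3) → no; 1× S (D1) → no; 1× c (aromatic, D3) → no; 5× c (aromatic, D2) → match; 1× N (D1) → no; 1× N (D2) → match; 2× C (D1) → no; 1× N (charge +1, D3) → no; 1× O (charge -1, D1) → no; 1× O (D1) → no.
Summing the matching environments: 4 + 5 + 1 = 10 matching atoms.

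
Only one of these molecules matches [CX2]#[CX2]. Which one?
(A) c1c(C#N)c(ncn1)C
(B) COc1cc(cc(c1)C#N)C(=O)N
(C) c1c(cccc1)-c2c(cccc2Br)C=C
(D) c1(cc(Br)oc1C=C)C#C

D

[CX2]#[CX2] describes a carbon-carbon triple bond (an alkyne).
(A) has a nitrile (-C#N) but the triple bond is C#N, not C#C.
(B) has a nitrile (-C#N) but the triple bond is C#N, not C#C.
(C) has a vinyl group (-CH=CH2) but the C=C is a double bond; both carbons are CX3, not CX2.
(D) contains an ethynyl group (-C#CH), which satisfies every atom and bond constraint.
So the answer is (D).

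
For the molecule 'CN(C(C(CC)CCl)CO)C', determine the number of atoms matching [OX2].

1

The query [OX2] means: aliphatic oxygen with two total connections — ether, hydroxyl, or ester single-bond O.
Check the 11 heavy atoms by environment: 8× C (X4) → no; 1× N (X3) → no; 1× O (X2) → match; 1× Cl (X1) → no.
That gives 1 matching atom.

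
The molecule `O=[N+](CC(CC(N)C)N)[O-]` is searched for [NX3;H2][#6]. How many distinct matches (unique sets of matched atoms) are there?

2

[NX3;H2][#6] is the SMARTS for a primary amine: a trivalent nitrogen with two H attached to carbon.
The molecule carries 2 separate instances of a primary amino group (-NH2) meeting every constraint; each maps to a distinct set of atoms, giving 2 matches.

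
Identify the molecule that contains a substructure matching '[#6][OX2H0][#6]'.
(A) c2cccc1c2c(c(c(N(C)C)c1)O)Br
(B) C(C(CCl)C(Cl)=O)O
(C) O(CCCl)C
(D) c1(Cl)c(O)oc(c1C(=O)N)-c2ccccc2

C

[#6][OX2H0][#6] describes an aliphatic oxygen bridging two carbons with no H on the oxygen (an ether).
(A) has a hydroxyl group (-OH) but the oxygen has H1, not H0 bridging two carbons.
(B) has a hydroxyl group (-OH) but the oxygen has H1, not H0 bridging two carbons.
(C) contains a methoxy ether (-OCH3), which satisfies every atom and bond constraint.
(D) has a hydroxyl group (-OH) but the oxygen has H1, not H0 bridging two carbons.
So the answer is (C).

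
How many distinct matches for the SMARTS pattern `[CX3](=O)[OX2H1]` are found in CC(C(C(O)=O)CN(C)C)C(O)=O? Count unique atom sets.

2

[CX3](=O)[OX2H1] is the SMARTS for a carboxylic acid: an sp2 carbon double-bonded to O and single-bonded to an -OH oxygen.
The molecule carries 2 separate instances of a carboxylic acid group (-C(=O)OH) meeting every constraint; each maps to a distinct set of atoms, giving 2 matches.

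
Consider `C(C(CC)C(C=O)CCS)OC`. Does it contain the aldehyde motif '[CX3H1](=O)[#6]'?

Yes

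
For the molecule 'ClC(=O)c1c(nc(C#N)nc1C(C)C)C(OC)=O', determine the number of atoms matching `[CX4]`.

The query [CX4] means: C with X4: aliphatic carbon with exactly 4 total connections (bonds + H).
Check the 18 heavy atoms by environment: 2× n (aromatic, X2) → no; 4× c (aromatic, X3) → no; 4× C (X4) → match; 2× C (X3) → no; 2× O (X1) → no; 1× Cl (X1) → no; 1× C (X2) → no; 1× N (X1) → no; 1× O (X2) → no.
That gives 4 matching atoms.

4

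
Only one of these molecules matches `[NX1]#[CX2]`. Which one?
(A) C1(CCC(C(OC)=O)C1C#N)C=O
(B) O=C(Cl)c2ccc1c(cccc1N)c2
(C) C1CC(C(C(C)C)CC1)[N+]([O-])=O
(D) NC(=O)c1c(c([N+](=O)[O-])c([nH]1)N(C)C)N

A

[NX1]#[CX2] describes a nitrogen triple-bonded to a two-connected carbon (a nitrile).
(A) contains a nitrile (-C#N), which satisfies every atom and bond constraint.
(B) has a primary amino group (-NH2) but the nitrogen is NX3 (three connections), not NX1 triple-bonded.
(C) has a nitro group (-[N+](=O)[O-]) but there is no C#N triple bond.
(D) has a primary amide (-C(=O)NH2) but the nitrogen is NX3, not NX1.
So the answer is (A).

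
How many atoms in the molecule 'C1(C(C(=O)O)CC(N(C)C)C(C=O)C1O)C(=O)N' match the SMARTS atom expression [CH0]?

The query [CH0] means: aliphatic carbon with no attached hydrogen.
Check the 18 heavy atoms by environment: 6× C (H1) → no; 1× C (H2) → no; 1× N (H0) → no; 2× C (H3) → no; 2× C (H0) → match; 3× O (H0) → no; 1× N (H2) → no; 2× O (H1) → no.
That gives 2 matching atoms.

2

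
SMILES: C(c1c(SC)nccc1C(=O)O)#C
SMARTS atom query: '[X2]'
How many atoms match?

Check the 13 heavy atoms by environment: 1× n (aromatic, X2) → match; 5× c (aromatic, X3) → no; 1× S (X2) → match; 1× C (X4) → no; 2× C (X2) → match; 1× C (X3) → no; 1× O (X1) → no; 1× O (X2) → match.
Summing the matching environments: 1 + 1 + 2 + 1 = 5 matching atoms.

5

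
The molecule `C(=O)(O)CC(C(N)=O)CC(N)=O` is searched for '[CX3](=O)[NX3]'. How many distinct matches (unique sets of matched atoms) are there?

[CX3](=O)[NX3] is the SMARTS for an amide: a carbonyl carbon bonded to a trivalent nitrogen.
The molecule carries 2 separate instances of a primary amide (-C(=O)NH2) meeting every constraint; each maps to a distinct set of atoms, giving 2 matches.

2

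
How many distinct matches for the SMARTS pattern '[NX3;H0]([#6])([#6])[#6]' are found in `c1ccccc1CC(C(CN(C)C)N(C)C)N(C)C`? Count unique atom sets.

3

[NX3;H0]([#6])([#6])[#6] is the SMARTS for a tertiary amine: a trivalent nitrogen with no H, bonded to three carbons.
The molecule carries 3 separate instances of a dimethylamino group (-N(CH3)2) meeting every constraint; each maps to a distinct set of atoms, giving 3 matches.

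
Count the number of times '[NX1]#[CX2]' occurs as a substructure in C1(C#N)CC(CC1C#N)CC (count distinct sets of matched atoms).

[NX1]#[CX2] is the SMARTS for a nitrile: a nitrogen triple-bonded to a two-connected carbon.
The molecule carries 2 separate instances of a nitrile (-C#N) meeting every constraint; each maps to a distinct set of atoms, giving 2 matches.

2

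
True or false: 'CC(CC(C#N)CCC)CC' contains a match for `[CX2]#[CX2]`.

False

The pattern [CX2]#[CX2] describes a carbon-carbon triple bond — an alkyne.
The closest candidate here is a nitrile (-C#N), but the triple bond is C#N, not C#C. No other fragment satisfies the full query, so there is no match.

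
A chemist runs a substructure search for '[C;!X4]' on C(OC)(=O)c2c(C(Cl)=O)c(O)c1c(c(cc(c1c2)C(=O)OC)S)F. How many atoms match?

The query [C;!X4] means: aliphatic carbon that does not have four total connections.
Check the 24 heavy atoms by environment: 10× c (aromatic, X3) → no; 1× S (X2) → no; 3× C (X3) → match; 3× O (X1) → no; 3× O (X2) → no; 2× C (X4) → no; 1× F (X1) → no; 1× Cl (X1) → no.
That gives 3 matching atoms.

3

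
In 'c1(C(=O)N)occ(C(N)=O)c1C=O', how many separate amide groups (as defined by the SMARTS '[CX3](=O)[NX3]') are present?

2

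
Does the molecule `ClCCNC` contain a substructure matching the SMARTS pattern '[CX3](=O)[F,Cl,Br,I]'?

No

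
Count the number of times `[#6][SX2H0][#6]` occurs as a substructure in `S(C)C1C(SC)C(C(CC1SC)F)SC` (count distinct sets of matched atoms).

[#6][SX2H0][#6] is the SMARTS for a thioether: an aliphatic sulfur bridging two carbons with no H on the sulfur.
The molecule carries 4 separate instances of a methylthio ether (-SCH3) meeting every constraint; each maps to a distinct set of atoms, giving 4 matches.

4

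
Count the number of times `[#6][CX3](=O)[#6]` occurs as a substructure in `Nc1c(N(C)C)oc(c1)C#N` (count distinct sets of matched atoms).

0

[#6][CX3](=O)[#6] is the SMARTS for a ketone: a carbonyl carbon (no H) flanked by two carbons.
No fragment in the molecule satisfies every constraint, giving 0 matches.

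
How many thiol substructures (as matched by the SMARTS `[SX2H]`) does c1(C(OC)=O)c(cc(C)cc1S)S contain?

[SX2H] is the SMARTS for a thiol: an aliphatic sulfur with two connections, one being H.
The molecule carries 2 separate instances of a thiol (-SH) meeting every constraint; each maps to a distinct set of atoms, giving 2 matches.

2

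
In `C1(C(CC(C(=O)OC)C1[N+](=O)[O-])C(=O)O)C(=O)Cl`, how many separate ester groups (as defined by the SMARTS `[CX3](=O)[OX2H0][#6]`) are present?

1

[CX3](=O)[OX2H0][#6] is the SMARTS for an ester: a carbonyl carbon bonded to an oxygen that is itself bonded to carbon (no H on that O).
Exactly one fragment in the molecule meets all constraints, giving 1 match.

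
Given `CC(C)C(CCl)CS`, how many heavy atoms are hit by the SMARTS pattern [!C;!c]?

2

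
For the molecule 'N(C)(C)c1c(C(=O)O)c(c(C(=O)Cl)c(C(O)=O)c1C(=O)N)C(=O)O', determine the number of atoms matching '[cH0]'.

6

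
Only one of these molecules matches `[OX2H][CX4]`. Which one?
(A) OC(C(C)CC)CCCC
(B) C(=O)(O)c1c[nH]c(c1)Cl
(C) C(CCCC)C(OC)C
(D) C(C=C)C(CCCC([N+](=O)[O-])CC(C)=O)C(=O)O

A

[OX2H][CX4] describes a hydroxyl oxygen bound to an sp3 (X4) carbon (an aliphatic alcohol).
(A) contains a hydroxyl group (-OH), which satisfies every atom and bond constraint.
(B) has a carboxylic acid group (-C(=O)OH) but the -OH is on a CX3 carbonyl carbon, not a CX4 carbon.
(C) has a methoxy ether (-OCH3) but the oxygen has H0 (ether), not H1.
(D) has a carboxylic acid group (-C(=O)OH) but the -OH is on a CX3 carbonyl carbon, not a CX4 carbon.
So the answer is (A).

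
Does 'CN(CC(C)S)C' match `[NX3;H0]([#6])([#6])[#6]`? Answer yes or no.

The pattern [NX3;H0]([#6])([#6])[#6] describes a trivalent nitrogen with no H, bonded to three carbons — a tertiary amine.
The molecule carries a dimethylamino group (-N(CH3)2), whose atoms satisfy every constraint of the query, so the pattern matches.

Yes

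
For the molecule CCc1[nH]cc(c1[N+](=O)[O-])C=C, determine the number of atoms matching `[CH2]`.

2

The query [CH2] means: aliphatic carbon with exactly two hydrogens.
Check the 12 heavy atoms by environment: 1× n (aromatic, H1) → no; 1× c (aromatic, H1) → no; 3× c (aromatic, H0) → no; 1× N (charge +1, H0) → no; 1× O (charge -1, H0) → no; 1× O (H0) → no; 1× C (H1) → no; 2× C (H2) → match; 1× C (H3) → no.
That gives 2 matching atoms.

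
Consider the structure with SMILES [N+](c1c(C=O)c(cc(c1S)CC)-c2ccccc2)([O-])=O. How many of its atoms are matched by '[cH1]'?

Check the 20 heavy atoms by environment: 6× c (aromatic, H0) → no; 6× c (aromatic, H1) → match; 1× C (H1) → no; 2× O (H0) → no; 1× C (H2) → no; 1× C (H3) → no; 1× S (H1) → no; 1× N (charge +1, H0) → no; 1× O (charge -1, H0) → no.
That gives 6 matching atoms.

6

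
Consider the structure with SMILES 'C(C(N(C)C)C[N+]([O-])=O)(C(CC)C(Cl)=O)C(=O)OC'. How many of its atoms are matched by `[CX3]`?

The query [CX3] means: C with X3: aliphatic carbon with exactly 3 total connections.
Check the 19 heavy atoms by environment: 9× C (X4) → no; 1× N (X3) → no; 2× C (X3) → match; 3× O (X1) → no; 1× O (X2) → no; 1× N (charge +1, X3) → no; 1× O (charge -1, X1) → no; 1× Cl (X1) → no.
That gives 2 matching atoms.

2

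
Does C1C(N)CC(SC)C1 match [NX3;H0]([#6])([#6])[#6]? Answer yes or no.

The pattern [NX3;H0]([#6])([#6])[#6] describes a trivalent nitrogen with no H, bonded to three carbons — a tertiary amine.
The closest candidate here is a primary amino group (-NH2), but the nitrogen has H2, not H0 with three carbons. No other fragment satisfies the full query, so there is no match.

No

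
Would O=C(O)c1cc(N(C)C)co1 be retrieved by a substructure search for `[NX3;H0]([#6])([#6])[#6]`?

Yes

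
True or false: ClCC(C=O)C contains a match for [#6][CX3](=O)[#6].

The pattern [#6][CX3](=O)[#6] describes a carbonyl carbon (no H) flanked by two carbons — a ketone.
The closest candidate here is an aldehyde (-CHO), but the carbonyl carbon has H1, so it is not flanked by two carbons. No other fragment satisfies the full query, so there is no match.

False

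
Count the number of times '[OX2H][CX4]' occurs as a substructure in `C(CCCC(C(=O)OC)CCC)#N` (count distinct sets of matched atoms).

0

[OX2H][CX4] is the SMARTS for an aliphatic alcohol: a hydroxyl oxygen bound to an sp3 (X4) carbon.
No fragment in the molecule satisfies every constraint, giving 0 matches.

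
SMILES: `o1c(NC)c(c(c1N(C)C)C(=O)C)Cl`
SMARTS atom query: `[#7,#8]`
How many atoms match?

4

Check the 14 heavy atoms by environment: 1× o (aromatic) → match; 4× c (aromatic) → no; 1× Cl → no; 5× C → no; 1× O → match; 2× N → match.
Summing the matching environments: 1 + 1 + 2 = 4 matching atoms.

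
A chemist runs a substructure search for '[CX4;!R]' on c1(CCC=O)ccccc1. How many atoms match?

The query [CX4;!R] means: aliphatic carbon with four total connections, not in a ring.
Check the 10 heavy atoms by environment: 2× C (X4, acyclic) → match; 6× c (aromatic, X3, in 6-ring) → no; 1× C (X3, acyclic) → no; 1× O (X1, acyclic) → no.
That gives 2 matching atoms.

2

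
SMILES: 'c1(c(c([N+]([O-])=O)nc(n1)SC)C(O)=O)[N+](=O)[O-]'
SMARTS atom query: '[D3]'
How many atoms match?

Check the 17 heavy atoms by environment: 2× n (aromatic, D2) → no; 4× c (aromatic, D3) → match; 2× N (charge +1, D3) → match; 2× O (charge -1, D1) → no; 4× O (D1) → no; 1× C (D3) → match; 1× S (D2) → no; 1× C (D1) → no.
Summing the matching environments: 4 + 2 + 1 = 7 matching atoms.

7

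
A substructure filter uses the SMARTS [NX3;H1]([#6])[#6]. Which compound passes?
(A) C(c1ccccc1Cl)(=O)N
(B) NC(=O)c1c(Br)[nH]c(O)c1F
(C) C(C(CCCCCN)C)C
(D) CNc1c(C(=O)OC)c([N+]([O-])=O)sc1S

D

[NX3;H1]([#6])[#6] describes a trivalent nitrogen with one H, bonded to two carbons (a secondary amine).
(A) has a primary amide (-C(=O)NH2) but the -C(=O)NH2 nitrogen has H2, not H1.
(B) has a primary amide (-C(=O)NH2) but the -C(=O)NH2 nitrogen has H2, not H1.
(C) has a primary amino group (-NH2) but the nitrogen has H2 and only one carbon neighbour.
(D) contains an N-methylamino group (-NHCH3), which satisfies every atom and bond constraint.
So the answer is (D).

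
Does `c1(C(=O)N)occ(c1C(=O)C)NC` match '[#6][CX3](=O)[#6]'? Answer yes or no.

Yes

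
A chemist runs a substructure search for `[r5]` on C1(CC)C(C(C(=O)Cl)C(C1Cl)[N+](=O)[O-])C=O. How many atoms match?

5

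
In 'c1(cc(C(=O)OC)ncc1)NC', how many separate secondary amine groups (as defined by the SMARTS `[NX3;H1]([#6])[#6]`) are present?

1

[NX3;H1]([#6])[#6] is the SMARTS for a secondary amine: a trivalent nitrogen with one H, bonded to two carbons.
Exactly one fragment in the molecule meets all constraints, giving 1 match.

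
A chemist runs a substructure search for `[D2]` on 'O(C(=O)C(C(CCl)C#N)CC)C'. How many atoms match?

The query [D2] means: atom with exactly two heavy-atom neighbours.
Check the 12 heavy atoms by environment: 3× C (D2) → match; 3× C (D3) → no; 2× C (D1) → no; 1× Cl (D1) → no; 1× N (D1) → no; 1× O (D1) → no; 1× O (D2) → match.
Summing the matching environments: 3 + 1 = 4 matching atoms.

4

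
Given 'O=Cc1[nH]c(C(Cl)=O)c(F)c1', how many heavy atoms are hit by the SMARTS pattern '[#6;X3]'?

The query [#6;X3] means: any carbon (aromatic or not) with three total connections.
Check the 11 heavy atoms by environment: 1× n (aromatic, X3) → no; 4× c (aromatic, X3) → match; 2× C (X3) → match; 2× O (X1) → no; 1× F (X1) → no; 1× Cl (X1) → no.
Summing the matching environments: 4 + 2 = 6 matching atoms.

6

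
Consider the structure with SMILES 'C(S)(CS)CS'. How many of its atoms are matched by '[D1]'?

3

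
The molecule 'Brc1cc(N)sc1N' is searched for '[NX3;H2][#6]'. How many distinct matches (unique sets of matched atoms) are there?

2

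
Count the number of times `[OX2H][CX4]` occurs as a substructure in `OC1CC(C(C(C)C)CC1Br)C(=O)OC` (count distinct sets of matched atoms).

[OX2H][CX4] is the SMARTS for an aliphatic alcohol: a hydroxyl oxygen bound to an sp3 (X4) carbon.
Exactly one fragment in the molecule meets all constraints, giving 1 match.

1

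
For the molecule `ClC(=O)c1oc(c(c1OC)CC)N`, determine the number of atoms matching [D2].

3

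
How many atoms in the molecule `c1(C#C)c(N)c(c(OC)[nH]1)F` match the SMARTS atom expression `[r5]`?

5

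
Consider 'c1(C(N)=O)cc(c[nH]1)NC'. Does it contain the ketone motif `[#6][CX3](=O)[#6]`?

The pattern [#6][CX3](=O)[#6] describes a carbonyl carbon (no H) flanked by two carbons — a ketone.
The closest candidate here is a primary amide (-C(=O)NH2), but one neighbour of the carbonyl carbon is N, not C. No other fragment satisfies the full query, so there is no match.

No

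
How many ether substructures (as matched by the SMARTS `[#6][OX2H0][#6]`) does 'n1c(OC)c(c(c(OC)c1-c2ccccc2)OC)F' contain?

3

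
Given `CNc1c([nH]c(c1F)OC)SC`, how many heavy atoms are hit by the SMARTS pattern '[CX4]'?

3

Check the 12 heavy atoms by environment: 1× n (aromatic, X3) → no; 4× c (aromatic, X3) → no; 1× F (X1) → no; 1× N (X3) → no; 3× C (X4) → match; 1× O (X2) → no; 1× S (X2) → no.
That gives 3 matching atoms.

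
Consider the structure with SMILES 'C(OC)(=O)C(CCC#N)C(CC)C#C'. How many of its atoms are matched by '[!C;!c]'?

3

Check the 14 heavy atoms by environment: 11× C → no; 1× N → match; 2× O → match.
Summing the matching environments: 1 + 2 = 3 matching atoms.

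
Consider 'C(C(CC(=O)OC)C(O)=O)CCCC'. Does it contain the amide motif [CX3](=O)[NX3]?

No

The pattern [CX3](=O)[NX3] describes a carbonyl carbon bonded to a trivalent nitrogen — an amide.
The closest candidate here is a carboxylic acid group (-C(=O)OH), but the carbonyl is bonded to O, not to an NX3 nitrogen. No other fragment satisfies the full query, so there is no match.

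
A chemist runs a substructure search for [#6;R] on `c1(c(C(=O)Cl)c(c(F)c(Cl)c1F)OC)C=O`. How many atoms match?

The query [#6;R] means: carbon that is part of a ring.
Check the 16 heavy atoms by environment: 6× c (aromatic, in 6-ring) → match; 3× C (acyclic) → no; 3× O (acyclic) → no; 2× F (acyclic) → no; 2× Cl (acyclic) → no.
That gives 6 matching atoms.

6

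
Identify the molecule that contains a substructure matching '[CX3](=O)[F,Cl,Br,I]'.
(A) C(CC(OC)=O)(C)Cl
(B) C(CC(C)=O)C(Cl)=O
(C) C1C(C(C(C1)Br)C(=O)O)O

B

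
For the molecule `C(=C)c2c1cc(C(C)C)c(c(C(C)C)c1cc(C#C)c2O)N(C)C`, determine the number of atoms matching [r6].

The query [r6] means: r6 matches atoms in a six-membered ring.
Check the 24 heavy atoms by environment: 10× c (aromatic, in 6-ring) → match; 12× C (acyclic) → no; 1× O (acyclic) → no; 1× N (acyclic) → no.
That gives 10 matching atoms.

10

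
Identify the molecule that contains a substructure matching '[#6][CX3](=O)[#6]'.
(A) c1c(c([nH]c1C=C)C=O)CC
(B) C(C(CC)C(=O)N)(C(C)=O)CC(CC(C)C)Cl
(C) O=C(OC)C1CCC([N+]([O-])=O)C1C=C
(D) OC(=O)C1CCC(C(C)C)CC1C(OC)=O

[#6][CX3](=O)[#6] describes a carbonyl carbon (no H) flanked by two carbons (a ketone).
(A) has an aldehyde (-CHO) but the carbonyl carbon has H1, so it is not flanked by two carbons.
(B) contains an acetyl/ketone group (-C(=O)CH3), which satisfies every atom and bond constraint.
(C) has a methyl-ester group (-C(=O)OCH3) but one neighbour of the carbonyl carbon is O, not C.
(D) has a methyl-ester group (-C(=O)OCH3) but one neighbour of the carbonyl carbon is O, not C.
So the answer is (B).

B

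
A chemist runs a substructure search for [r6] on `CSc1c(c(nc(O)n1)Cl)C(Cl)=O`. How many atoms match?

The query [r6] means: r6 matches atoms in a six-membered ring.
Check the 13 heavy atoms by environment: 2× n (aromatic, in 6-ring) → match; 4× c (aromatic, in 6-ring) → match; 2× O (acyclic) → no; 2× Cl (acyclic) → no; 1× S (acyclic) → no; 2× C (acyclic) → no.
Summing the matching environments: 2 + 4 = 6 matching atoms.

6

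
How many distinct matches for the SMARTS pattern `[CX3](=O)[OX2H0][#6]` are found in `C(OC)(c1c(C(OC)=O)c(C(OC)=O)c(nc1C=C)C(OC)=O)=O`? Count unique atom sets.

4

[CX3](=O)[OX2H0][#6] is the SMARTS for an ester: a carbonyl carbon bonded to an oxygen that is itself bonded to carbon (no H on that O).
The molecule carries 4 separate instances of a methyl-ester group (-C(=O)OCH3) meeting every constraint; each maps to a distinct set of atoms, giving 4 matches.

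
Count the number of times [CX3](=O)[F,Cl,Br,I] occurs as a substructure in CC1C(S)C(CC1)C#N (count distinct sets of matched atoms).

0

[CX3](=O)[F,Cl,Br,I] is the SMARTS for an acyl halide: a carbonyl carbon bonded to a halogen.
No fragment in the molecule satisfies every constraint, giving 0 matches.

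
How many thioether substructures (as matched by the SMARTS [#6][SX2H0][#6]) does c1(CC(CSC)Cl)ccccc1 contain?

1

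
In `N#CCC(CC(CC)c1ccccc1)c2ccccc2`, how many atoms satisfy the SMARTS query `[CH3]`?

The query [CH3] means: aliphatic carbon with exactly three hydrogens.
Check the 20 heavy atoms by environment: 3× C (H2) → no; 2× C (H1) → no; 2× c (aromatic, H0) → no; 10× c (aromatic, H1) → no; 1× C (H0) → no; 1× N (H0) → no; 1× C (H3) → match.
That gives 1 matching atom.

1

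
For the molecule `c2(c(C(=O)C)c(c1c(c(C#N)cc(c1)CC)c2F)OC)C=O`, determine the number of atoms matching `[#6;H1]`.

The query [#6;H1] means: any carbon bearing exactly one hydrogen.
Check the 22 heavy atoms by environment: 8× c (aromatic, H0) → no; 2× c (aromatic, H1) → match; 1× F (H0) → no; 2× C (H0) → no; 3× O (H0) → no; 3× C (H3) → no; 1× C (H1) → match; 1× N (H0) → no; 1× C (H2) → no.
Summing the matching environments: 2 + 1 = 3 matching atoms.

3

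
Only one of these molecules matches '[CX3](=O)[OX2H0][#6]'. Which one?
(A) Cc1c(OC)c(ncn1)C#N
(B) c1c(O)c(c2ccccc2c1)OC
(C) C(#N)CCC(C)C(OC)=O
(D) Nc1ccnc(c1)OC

[CX3](=O)[OX2H0][#6] describes a carbonyl carbon bonded to an oxygen that is itself bonded to carbon (no H on that O) (an ester).
(A) has a methoxy ether (-OCH3) but the ether oxygen is not adjacent to a C=O carbon.
(B) has a methoxy ether (-OCH3) but the ether oxygen is not adjacent to a C=O carbon.
(C) contains a methyl-ester group (-C(=O)OCH3), which satisfies every atom and bond constraint.
(D) has a methoxy ether (-OCH3) but the ether oxygen is not adjacent to a C=O carbon.
So the answer is (C).

C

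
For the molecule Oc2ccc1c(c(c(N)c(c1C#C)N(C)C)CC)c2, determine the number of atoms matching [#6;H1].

4

The query [#6;H1] means: any carbon bearing exactly one hydrogen.
Check the 19 heavy atoms by environment: 7× c (aromatic, H0) → no; 3× c (aromatic, H1) → match; 1× N (H2) → no; 1× N (H0) → no; 3× C (H3) → no; 1× C (H2) → no; 1× O (H1) → no; 1× C (H0) → no; 1× C (H1) → match.
Summing the matching environments: 3 + 1 = 4 matching atoms.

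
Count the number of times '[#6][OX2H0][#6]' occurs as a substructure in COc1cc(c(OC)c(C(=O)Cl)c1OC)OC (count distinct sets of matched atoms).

4

[#6][OX2H0][#6] is the SMARTS for an ether: an aliphatic oxygen bridging two carbons with no H on the oxygen.
The molecule carries 4 separate instances of a methoxy ether (-OCH3) meeting every constraint; each maps to a distinct set of atoms, giving 4 matches.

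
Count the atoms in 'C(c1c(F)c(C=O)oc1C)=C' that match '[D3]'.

4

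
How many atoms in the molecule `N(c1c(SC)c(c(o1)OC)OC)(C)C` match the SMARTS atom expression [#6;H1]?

0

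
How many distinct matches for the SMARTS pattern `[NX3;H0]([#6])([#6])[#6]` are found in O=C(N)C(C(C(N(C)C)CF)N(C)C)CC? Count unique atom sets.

2

[NX3;H0]([#6])([#6])[#6] is the SMARTS for a tertiary amine: a trivalent nitrogen with no H, bonded to three carbons.
The molecule carries 2 separate instances of a dimethylamino group (-N(CH3)2) meeting every constraint; each maps to a distinct set of atoms, giving 2 matches.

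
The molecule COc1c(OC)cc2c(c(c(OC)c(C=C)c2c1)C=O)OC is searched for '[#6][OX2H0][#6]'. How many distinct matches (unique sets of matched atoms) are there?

[#6][OX2H0][#6] is the SMARTS for an ether: an aliphatic oxygen bridging two carbons with no H on the oxygen.
The molecule carries 4 separate instances of a methoxy ether (-OCH3) meeting every constraint; each maps to a distinct set of atoms, giving 4 matches.

4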